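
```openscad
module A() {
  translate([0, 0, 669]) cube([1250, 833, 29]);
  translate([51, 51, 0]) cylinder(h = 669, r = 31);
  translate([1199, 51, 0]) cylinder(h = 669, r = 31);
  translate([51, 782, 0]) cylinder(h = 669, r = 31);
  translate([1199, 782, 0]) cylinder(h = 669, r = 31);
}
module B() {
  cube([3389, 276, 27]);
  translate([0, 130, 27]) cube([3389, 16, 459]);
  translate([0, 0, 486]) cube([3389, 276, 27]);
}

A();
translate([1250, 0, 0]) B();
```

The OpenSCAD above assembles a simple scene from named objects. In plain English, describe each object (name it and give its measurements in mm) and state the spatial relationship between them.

A is a rectangular dining table. The top is 1250×833×29 mm with its upper surface at z = 698 mm. It stands on four round legs of 62 mm diameter, each leg's bounding box inset 20 mm from the nearest pair of top edges, running from the floor to the underside of the top.

B is an I-beam lying along x, 3389 mm long. Overall section height 513 mm. Two flanges 276 mm wide (y) and 27 mm thick, one on the floor and one at the top; a web 16 mm thick runs between them, centred on the flange width.

The I-beam is against the table's +x side, with their −y faces flush.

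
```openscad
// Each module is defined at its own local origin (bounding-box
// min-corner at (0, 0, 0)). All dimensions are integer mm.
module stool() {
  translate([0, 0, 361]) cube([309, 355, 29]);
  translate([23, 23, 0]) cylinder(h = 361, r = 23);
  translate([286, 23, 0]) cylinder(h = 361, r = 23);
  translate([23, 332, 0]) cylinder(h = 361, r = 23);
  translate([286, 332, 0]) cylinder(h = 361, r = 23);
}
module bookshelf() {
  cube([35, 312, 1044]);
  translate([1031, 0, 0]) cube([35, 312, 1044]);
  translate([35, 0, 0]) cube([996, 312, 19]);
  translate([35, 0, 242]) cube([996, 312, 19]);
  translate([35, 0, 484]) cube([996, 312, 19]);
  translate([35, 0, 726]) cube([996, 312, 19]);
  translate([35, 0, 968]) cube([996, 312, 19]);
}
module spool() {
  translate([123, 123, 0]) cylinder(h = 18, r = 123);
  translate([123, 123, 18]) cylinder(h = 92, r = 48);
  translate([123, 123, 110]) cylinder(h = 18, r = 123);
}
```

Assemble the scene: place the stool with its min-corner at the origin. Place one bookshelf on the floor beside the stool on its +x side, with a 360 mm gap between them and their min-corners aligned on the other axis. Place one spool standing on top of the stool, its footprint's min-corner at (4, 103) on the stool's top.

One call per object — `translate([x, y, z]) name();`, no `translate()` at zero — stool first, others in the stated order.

stool();
translate([669, 0, 0]) bookshelf();
translate([4, 103, 390]) spool();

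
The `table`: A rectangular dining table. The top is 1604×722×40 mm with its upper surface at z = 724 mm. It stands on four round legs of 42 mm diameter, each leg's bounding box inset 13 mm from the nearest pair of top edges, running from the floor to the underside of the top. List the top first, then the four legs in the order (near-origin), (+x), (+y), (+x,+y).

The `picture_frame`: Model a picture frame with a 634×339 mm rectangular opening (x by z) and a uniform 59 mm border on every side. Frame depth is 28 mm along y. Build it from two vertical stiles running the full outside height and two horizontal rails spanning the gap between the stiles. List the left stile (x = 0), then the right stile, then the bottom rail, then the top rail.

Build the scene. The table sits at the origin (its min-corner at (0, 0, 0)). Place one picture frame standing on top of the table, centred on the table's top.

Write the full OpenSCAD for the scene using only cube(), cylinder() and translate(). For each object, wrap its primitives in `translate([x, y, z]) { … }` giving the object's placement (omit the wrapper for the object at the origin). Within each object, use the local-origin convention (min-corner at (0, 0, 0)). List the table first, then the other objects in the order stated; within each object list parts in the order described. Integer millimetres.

translate([0, 0, 684]) cube([1604, 722, 40]);
translate([34, 34, 0]) cylinder(h = 684, r = 21);
translate([1570, 34, 0]) cylinder(h = 684, r = 21);
translate([34, 688, 0]) cylinder(h = 684, r = 21);
translate([1570, 688, 0]) cylinder(h = 684, r = 21);
translate([426, 347, 724]) {
  cube([59, 28, 457]);
  translate([693, 0, 0]) cube([59, 28, 457]);
  translate([59, 0, 0]) cube([634, 28, 59]);
  translate([59, 0, 398]) cube([634, 28, 59]);
}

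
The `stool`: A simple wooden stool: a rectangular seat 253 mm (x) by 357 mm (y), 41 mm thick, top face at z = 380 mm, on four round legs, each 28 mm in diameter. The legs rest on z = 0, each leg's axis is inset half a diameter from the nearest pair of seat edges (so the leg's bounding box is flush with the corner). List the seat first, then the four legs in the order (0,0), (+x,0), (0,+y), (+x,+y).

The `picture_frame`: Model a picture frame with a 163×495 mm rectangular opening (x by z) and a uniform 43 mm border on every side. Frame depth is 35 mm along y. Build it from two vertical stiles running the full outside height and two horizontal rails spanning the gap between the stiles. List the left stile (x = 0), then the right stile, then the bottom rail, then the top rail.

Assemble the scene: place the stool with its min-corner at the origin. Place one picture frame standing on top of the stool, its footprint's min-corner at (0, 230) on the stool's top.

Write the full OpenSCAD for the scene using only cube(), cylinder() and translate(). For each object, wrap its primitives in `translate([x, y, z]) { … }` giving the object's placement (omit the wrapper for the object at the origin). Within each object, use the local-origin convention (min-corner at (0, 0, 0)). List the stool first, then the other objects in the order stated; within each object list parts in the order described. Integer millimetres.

translate([0, 0, 339]) cube([253, 357, 41]);
translate([14, 14, 0]) cylinder(h = 339, r = 14);
translate([239, 14, 0]) cylinder(h = 339, r = 14);
translate([14, 343, 0]) cylinder(h = 339, r = 14);
translate([239, 343, 0]) cylinder(h = 339, r = 14);
translate([0, 230, 380]) {
  cube([43, 35, 581]);
  translate([206, 0, 0]) cube([43, 35, 581]);
  translate([43, 0, 0]) cube([163, 35, 43]);
  translate([43, 0, 538]) cube([163, 35, 43]);
}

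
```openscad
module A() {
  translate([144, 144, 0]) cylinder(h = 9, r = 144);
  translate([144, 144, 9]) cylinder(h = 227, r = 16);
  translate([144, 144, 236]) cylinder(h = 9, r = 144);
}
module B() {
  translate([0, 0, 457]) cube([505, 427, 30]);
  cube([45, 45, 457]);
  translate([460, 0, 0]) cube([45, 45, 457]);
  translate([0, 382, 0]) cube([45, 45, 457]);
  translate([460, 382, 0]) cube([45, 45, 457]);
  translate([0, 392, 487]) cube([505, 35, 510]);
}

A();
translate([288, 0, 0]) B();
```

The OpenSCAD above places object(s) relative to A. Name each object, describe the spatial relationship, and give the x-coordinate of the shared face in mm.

A is a spool. B is a chair. The chair is against the spool's +x side, with their −y faces flush. The x-coordinate of the shared face is 288 mm.

The spool's +x face and the chair's −x face are both at x = 288 mm.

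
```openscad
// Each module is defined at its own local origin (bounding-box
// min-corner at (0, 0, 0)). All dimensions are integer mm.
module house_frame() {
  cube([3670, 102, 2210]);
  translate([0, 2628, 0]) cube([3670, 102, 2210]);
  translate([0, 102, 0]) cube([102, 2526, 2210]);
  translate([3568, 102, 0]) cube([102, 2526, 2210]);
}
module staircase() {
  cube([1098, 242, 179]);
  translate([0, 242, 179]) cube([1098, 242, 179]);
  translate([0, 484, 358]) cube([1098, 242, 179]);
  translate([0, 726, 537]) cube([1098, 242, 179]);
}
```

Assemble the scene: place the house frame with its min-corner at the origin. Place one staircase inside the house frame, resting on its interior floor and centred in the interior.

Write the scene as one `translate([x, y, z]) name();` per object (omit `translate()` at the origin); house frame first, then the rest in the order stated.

house_frame();
translate([1286, 881, 0]) staircase();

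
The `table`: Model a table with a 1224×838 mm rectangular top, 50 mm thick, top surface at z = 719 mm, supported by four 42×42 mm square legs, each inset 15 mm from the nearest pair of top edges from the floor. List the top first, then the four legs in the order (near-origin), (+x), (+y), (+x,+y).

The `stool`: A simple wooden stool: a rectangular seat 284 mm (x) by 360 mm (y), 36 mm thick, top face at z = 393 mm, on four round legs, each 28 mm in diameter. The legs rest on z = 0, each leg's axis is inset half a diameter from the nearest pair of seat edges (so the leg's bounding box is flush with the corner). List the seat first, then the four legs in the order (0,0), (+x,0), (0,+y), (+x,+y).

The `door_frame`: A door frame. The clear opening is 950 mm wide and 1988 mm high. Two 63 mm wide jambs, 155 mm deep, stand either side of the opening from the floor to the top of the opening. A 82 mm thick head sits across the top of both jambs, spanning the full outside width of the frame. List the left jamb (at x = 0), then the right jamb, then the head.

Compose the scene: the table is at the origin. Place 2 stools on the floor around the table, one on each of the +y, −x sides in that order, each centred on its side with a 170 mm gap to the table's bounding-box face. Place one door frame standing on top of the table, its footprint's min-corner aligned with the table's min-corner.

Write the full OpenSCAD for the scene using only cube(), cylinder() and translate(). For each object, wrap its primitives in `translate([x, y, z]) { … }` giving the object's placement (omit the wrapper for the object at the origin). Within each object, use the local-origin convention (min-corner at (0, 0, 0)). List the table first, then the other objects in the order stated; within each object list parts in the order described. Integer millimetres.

translate([0, 0, 669]) cube([1224, 838, 50]);
translate([15, 15, 0]) cube([42, 42, 669]);
translate([1167, 15, 0]) cube([42, 42, 669]);
translate([15, 781, 0]) cube([42, 42, 669]);
translate([1167, 781, 0]) cube([42, 42, 669]);
translate([470, 1008, 0]) {
  translate([0, 0, 357]) cube([284, 360, 36]);
  translate([14, 14, 0]) cylinder(h = 357, r = 14);
  translate([270, 14, 0]) cylinder(h = 357, r = 14);
  translate([14, 346, 0]) cylinder(h = 357, r = 14);
  translate([270, 346, 0]) cylinder(h = 357, r = 14);
}
translate([-454, 239, 0]) {
  translate([0, 0, 357]) cube([284, 360, 36]);
  translate([14, 14, 0]) cylinder(h = 357, r = 14);
  translate([270, 14, 0]) cylinder(h = 357, r = 14);
  translate([14, 346, 0]) cylinder(h = 357, r = 14);
  translate([270, 346, 0]) cylinder(h = 357, r = 14);
}
translate([0, 0, 719]) {
  cube([63, 155, 1988]);
  translate([1013, 0, 0]) cube([63, 155, 1988]);
  translate([0, 0, 1988]) cube([1076, 155, 82]);
}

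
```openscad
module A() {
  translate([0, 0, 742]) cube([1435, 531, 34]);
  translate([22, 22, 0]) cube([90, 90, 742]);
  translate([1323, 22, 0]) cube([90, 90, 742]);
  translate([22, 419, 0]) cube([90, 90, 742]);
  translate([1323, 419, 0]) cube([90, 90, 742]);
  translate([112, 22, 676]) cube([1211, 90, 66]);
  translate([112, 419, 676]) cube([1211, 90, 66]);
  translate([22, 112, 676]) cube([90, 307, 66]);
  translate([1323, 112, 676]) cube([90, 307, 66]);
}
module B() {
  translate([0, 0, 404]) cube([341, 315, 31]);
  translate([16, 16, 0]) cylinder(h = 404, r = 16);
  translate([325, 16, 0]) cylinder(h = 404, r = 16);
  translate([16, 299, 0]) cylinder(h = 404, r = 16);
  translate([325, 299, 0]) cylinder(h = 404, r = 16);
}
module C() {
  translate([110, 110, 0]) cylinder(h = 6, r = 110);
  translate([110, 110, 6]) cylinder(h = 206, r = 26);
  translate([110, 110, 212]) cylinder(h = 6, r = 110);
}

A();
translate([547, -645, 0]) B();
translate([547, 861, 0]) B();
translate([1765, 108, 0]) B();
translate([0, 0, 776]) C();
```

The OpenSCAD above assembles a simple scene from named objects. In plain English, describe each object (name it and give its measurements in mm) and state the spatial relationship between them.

A is a table: top 1435 mm (x) × 531 mm (y), 34 mm thick, upper face at z = 776 mm, on four 90×90 mm square legs, each inset 22 mm from the nearest pair of top edges, running from z = 0 to the bottom of the top. Four apron rails, 90 mm thick and 66 mm tall, run between adjacent legs with their top edges flush with the underside of the top and their outer faces flush with the legs' outer faces.

B is a four-legged stool. The seat is a 341×315×31 mm slab whose top surface is at z = 435 mm; four round legs, each 32 mm in diameter, run from the floor (z = 0) to the underside of the seat, each leg's axis is inset half a diameter from the nearest pair of seat edges (so the leg's bounding box is flush with the corner).

C is a spool: two coaxial disc flanges of radius 110 mm and thickness 6 mm, joined by a core cylinder of radius 26 mm and height 206 mm. The lower flange rests on z = 0 and the three cylinders share a vertical axis.

Three stools sit around the table at the −y, +y, +x sides. The spool is on top of the table.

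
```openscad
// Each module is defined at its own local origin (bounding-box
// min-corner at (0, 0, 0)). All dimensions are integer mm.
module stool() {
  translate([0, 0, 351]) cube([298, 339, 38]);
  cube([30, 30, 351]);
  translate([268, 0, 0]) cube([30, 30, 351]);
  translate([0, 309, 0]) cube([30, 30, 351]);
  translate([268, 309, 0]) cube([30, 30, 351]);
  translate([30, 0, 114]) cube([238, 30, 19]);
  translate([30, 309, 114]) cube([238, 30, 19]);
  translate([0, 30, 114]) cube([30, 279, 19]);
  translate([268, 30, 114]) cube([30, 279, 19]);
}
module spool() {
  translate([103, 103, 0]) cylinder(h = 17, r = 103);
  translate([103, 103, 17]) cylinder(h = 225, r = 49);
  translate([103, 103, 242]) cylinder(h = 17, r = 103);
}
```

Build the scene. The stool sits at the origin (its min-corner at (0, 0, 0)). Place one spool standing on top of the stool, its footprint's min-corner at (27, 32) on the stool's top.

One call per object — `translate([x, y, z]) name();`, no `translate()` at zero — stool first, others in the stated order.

stool();
translate([27, 32, 389]) spool();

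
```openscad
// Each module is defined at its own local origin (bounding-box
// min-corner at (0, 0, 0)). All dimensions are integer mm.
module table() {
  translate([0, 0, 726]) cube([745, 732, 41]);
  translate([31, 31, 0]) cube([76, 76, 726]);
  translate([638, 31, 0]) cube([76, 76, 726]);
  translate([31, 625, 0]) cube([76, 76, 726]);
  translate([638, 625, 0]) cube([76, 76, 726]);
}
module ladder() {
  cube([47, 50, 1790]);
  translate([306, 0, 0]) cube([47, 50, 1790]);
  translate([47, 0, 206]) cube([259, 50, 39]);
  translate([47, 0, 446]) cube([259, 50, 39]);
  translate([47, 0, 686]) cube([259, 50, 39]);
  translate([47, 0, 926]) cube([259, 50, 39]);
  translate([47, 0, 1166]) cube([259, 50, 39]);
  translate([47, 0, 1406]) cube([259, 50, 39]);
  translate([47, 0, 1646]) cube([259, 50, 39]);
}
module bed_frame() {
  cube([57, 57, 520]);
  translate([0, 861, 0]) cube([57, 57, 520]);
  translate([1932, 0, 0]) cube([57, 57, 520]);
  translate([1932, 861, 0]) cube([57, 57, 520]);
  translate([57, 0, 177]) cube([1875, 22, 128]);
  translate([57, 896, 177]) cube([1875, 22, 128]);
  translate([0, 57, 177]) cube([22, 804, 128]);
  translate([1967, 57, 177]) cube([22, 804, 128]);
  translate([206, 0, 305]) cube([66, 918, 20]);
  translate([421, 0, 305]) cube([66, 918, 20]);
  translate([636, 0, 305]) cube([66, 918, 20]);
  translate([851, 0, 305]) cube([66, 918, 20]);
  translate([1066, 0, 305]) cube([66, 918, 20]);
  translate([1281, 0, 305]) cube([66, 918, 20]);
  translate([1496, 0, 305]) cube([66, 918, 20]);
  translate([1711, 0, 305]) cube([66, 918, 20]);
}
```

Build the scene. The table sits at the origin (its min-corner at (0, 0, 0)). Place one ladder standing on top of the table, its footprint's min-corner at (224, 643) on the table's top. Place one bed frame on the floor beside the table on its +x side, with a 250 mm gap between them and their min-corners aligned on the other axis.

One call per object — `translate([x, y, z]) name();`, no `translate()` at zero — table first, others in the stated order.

table();
translate([224, 643, 767]) ladder();
translate([995, 0, 0]) bed_frame();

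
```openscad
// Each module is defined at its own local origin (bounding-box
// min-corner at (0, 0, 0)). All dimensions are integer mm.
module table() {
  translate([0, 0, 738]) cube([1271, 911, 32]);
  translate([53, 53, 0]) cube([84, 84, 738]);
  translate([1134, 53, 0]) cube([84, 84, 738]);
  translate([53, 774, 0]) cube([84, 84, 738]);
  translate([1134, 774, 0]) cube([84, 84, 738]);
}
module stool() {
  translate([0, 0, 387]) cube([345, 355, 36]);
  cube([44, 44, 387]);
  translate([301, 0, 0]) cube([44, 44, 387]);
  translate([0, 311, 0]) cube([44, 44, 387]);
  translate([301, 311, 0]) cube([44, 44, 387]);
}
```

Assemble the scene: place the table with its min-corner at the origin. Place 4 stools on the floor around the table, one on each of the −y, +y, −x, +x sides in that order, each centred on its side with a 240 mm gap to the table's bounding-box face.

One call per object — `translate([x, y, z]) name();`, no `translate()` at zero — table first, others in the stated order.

table();
translate([463, -595, 0]) stool();
translate([463, 1151, 0]) stool();
translate([-585, 278, 0]) stool();
translate([1511, 278, 0]) stool();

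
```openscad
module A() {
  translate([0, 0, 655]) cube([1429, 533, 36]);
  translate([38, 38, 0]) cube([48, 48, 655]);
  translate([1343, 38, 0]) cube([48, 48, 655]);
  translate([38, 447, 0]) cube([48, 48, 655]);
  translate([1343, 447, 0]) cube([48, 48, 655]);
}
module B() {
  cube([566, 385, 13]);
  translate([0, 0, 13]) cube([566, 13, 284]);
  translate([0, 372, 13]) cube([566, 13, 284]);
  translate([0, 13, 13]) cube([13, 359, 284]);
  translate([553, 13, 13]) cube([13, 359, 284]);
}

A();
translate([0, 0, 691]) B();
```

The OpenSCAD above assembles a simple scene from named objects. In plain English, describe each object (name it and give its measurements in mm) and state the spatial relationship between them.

A is a table: top 1429 mm (x) × 533 mm (y), 36 mm thick, upper face at z = 691 mm, on four 48×48 mm square legs, each inset 38 mm from the nearest pair of top edges, running from z = 0 to the bottom of the top.

B is an open storage box with external size 566×385×297 mm and wall thickness 13 mm (the base is also 13 mm thick). The base covers the whole footprint; the four walls stand on the base, with the y-facing walls full-width and the x-facing walls fitting between their inner faces.

The open box is on top of the table.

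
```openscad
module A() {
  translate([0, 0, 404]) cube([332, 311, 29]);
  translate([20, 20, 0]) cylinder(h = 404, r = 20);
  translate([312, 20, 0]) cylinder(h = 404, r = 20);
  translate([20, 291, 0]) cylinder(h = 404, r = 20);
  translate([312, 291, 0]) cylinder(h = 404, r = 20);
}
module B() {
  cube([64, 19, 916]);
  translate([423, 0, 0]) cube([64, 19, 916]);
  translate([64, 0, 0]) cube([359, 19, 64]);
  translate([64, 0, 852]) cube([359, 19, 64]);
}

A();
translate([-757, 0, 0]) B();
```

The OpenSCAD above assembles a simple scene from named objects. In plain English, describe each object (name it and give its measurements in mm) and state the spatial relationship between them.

A is a four-legged stool. The seat is 332×311 mm, 29 mm thick, top at z = 433 mm. It stands on four round legs, each 40 mm in diameter, from z = 0 to the seat underside, each leg's axis is inset half a diameter from the nearest pair of seat edges (so the leg's bounding box is flush with the corner).

B is a rectangular picture frame lying in the x–z plane (depth along y). The opening is 359 mm wide (x) by 788 mm tall (z), surrounded by a border 64 mm wide on all four sides. The frame is 19 mm deep and is made of two full-height vertical stiles with two horizontal rails fitted between them.

The picture frame is on the floor beside the stool on its −x side.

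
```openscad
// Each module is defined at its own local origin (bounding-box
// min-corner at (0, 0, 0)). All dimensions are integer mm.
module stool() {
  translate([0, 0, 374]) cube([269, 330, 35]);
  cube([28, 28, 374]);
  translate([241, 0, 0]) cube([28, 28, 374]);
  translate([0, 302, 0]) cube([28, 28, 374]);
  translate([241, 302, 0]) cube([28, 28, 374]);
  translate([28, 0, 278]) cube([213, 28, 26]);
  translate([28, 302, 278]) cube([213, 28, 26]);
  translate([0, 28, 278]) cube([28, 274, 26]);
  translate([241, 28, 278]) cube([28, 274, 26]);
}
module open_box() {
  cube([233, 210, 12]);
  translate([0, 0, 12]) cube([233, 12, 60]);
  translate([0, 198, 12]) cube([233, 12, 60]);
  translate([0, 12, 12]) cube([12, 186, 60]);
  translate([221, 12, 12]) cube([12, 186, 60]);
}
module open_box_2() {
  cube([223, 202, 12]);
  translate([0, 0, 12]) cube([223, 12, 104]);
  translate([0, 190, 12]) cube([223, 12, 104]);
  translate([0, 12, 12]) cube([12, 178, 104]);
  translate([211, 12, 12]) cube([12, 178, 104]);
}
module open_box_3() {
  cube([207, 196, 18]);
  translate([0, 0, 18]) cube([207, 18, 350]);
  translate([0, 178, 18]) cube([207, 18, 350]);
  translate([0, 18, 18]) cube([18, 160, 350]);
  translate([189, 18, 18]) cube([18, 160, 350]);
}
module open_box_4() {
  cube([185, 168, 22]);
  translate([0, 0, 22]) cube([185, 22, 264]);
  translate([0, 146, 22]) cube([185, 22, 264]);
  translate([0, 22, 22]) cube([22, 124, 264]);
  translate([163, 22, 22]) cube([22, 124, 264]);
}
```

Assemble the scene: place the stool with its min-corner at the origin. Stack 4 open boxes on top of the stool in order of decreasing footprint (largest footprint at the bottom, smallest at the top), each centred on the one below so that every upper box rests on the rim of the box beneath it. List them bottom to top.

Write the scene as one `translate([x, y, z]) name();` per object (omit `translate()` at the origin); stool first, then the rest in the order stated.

stool();
translate([18, 60, 409]) open_box();
translate([23, 64, 481]) open_box_2();
translate([31, 67, 597]) open_box_3();
translate([42, 81, 965]) open_box_4();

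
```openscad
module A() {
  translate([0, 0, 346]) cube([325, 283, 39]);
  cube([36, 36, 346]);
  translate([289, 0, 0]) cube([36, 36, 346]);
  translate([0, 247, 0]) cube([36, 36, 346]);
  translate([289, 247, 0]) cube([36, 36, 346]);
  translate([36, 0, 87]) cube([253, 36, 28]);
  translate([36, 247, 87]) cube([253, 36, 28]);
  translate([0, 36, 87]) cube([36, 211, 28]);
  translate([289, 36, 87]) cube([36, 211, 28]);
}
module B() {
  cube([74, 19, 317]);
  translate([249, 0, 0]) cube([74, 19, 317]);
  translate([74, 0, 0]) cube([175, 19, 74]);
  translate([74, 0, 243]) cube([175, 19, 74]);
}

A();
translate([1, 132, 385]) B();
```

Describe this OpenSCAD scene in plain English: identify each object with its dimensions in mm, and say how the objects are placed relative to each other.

A is a four-legged stool. The seat is a 325×283×39 mm slab whose top surface is at z = 385 mm; four square legs, each 36×36 mm in cross-section, run from the floor (z = 0) to the underside of the seat, each flush with a corner of the seat. Four stretchers, 36 mm wide and 28 mm tall, connect adjacent legs with their undersides at z = 87 mm, each running between the inner faces of the legs it joins and aligned with the legs' outer faces on the other axis.

B is a picture frame with a 175×169 mm rectangular opening (x by z) and a uniform 74 mm border on every side. Frame depth is 19 mm along y. It is built from two vertical stiles running the full outside height and two horizontal rails spanning the gap between the stiles.

The picture frame is on top of the stool, centred.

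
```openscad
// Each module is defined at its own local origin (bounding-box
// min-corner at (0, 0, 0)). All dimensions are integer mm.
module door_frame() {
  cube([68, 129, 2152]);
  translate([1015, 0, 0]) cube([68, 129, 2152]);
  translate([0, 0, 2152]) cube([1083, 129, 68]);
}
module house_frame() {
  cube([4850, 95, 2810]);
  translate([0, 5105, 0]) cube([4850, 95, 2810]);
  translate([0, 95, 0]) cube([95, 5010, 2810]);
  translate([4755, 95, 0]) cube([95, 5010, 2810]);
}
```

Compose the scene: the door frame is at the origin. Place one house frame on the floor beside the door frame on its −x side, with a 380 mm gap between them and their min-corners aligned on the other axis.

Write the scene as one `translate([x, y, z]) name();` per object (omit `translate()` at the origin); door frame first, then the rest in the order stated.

door_frame();
translate([-5230, 0, 0]) house_frame();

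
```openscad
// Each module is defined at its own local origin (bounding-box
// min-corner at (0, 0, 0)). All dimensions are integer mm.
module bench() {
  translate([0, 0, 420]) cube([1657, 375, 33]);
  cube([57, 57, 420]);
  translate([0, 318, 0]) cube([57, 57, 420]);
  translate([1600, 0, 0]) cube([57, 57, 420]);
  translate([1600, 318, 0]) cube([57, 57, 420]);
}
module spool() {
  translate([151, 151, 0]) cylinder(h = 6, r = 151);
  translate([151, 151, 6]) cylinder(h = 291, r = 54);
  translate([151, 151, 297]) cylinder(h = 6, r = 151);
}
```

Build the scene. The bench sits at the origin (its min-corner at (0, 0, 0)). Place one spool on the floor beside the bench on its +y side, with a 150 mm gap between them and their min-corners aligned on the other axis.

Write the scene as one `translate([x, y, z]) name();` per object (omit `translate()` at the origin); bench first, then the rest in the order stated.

bench();
translate([0, 525, 0]) spool();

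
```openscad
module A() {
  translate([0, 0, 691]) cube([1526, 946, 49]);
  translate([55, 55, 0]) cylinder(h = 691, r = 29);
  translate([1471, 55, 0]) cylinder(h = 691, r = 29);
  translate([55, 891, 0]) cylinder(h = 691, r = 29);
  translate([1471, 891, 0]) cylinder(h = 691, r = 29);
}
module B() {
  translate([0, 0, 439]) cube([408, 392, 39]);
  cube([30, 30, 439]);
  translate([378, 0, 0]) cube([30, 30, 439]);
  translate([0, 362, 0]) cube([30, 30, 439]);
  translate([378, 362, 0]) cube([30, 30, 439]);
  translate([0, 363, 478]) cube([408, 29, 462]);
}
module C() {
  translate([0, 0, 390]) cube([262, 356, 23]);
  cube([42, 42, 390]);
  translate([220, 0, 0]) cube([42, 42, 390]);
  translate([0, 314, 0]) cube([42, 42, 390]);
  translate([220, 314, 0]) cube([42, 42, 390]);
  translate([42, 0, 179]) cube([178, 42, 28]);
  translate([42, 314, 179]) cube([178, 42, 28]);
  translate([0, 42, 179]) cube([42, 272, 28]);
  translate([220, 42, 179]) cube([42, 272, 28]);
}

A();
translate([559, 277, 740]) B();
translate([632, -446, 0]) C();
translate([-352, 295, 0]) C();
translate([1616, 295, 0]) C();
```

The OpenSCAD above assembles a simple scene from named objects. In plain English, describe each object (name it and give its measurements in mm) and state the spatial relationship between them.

A is a table with a 1526×946 mm rectangular top, 49 mm thick, top surface at z = 740 mm, supported by four round legs of 58 mm diameter, each leg's bounding box inset 26 mm from the nearest pair of top edges, running from the floor.

B is a chair. The seat is a 408×392×39 mm slab with its top at z = 478 mm, on four 30×30 mm corner legs (flush with the seat edges, standing on z = 0). A flat backrest 29 mm thick, 462 mm tall, spans the full seat width and rises from the seat top along its +y edge, rear face flush with the rear of the seat.

C is a simple wooden stool: a rectangular seat 262 mm (x) by 356 mm (y), 23 mm thick, top face at z = 413 mm, on four square legs, each 42×42 mm in cross-section. The legs rest on z = 0, each flush with a corner of the seat. Four stretchers, 42 mm wide and 28 mm tall, connect adjacent legs with their undersides at z = 179 mm, each running between the inner faces of the legs it joins and aligned with the legs' outer faces on the other axis.

The chair is on top of the table, centred. Three stools sit around the table at the −y, −x, +x sides.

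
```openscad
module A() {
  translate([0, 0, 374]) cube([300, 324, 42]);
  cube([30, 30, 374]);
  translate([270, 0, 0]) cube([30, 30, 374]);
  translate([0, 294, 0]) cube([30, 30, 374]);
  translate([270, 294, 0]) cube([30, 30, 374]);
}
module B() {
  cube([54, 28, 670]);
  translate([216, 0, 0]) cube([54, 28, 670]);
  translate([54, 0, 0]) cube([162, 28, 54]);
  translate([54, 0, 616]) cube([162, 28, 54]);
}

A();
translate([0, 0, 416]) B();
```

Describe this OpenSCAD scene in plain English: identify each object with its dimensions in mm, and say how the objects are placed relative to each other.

A is a simple wooden stool: a rectangular seat 300 mm (x) by 324 mm (y), 42 mm thick, top face at z = 416 mm, on four square legs, each 30×30 mm in cross-section. The legs rest on z = 0, each flush with a corner of the seat.

B is a picture frame with a 162×562 mm rectangular opening (x by z) and a uniform 54 mm border on every side. Frame depth is 28 mm along y. It is built from two vertical stiles running the full outside height and two horizontal rails spanning the gap between the stiles.

The picture frame is on top of the stool.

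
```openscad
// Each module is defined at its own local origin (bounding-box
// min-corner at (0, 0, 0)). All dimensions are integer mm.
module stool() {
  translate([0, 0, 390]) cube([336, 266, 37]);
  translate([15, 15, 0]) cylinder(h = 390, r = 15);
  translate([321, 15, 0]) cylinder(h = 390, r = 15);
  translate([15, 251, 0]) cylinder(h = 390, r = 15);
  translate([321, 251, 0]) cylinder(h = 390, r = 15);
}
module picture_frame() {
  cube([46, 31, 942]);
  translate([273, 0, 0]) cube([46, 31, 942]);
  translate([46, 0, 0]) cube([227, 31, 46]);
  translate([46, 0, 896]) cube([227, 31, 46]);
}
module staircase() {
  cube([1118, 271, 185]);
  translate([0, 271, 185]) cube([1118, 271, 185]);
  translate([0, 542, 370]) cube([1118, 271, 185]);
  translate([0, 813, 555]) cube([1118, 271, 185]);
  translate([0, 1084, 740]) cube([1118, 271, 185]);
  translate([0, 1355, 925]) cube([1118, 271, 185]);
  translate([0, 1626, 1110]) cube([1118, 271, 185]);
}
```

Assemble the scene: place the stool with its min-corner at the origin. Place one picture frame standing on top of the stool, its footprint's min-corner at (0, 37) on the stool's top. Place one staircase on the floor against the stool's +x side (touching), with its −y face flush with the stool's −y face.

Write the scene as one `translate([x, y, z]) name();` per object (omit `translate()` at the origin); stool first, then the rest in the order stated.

stool();
translate([0, 37, 427]) picture_frame();
translate([336, 0, 0]) staircase();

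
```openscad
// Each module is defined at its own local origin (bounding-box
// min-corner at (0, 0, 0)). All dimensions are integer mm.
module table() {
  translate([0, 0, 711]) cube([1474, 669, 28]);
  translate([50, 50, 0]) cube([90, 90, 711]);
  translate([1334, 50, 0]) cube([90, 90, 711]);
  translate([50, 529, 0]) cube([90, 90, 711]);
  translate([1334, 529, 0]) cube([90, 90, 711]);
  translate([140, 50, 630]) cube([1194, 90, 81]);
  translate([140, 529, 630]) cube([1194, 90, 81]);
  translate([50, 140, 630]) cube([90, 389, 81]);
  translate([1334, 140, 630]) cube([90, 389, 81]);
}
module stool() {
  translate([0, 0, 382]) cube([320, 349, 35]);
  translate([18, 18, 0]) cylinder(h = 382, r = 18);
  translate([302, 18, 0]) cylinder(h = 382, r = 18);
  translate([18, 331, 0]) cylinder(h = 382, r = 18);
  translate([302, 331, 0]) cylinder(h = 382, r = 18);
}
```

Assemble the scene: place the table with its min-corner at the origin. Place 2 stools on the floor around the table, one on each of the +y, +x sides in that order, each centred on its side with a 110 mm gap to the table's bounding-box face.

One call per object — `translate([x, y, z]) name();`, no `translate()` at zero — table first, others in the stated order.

table();
translate([577, 779, 0]) stool();
translate([1584, 160, 0]) stool();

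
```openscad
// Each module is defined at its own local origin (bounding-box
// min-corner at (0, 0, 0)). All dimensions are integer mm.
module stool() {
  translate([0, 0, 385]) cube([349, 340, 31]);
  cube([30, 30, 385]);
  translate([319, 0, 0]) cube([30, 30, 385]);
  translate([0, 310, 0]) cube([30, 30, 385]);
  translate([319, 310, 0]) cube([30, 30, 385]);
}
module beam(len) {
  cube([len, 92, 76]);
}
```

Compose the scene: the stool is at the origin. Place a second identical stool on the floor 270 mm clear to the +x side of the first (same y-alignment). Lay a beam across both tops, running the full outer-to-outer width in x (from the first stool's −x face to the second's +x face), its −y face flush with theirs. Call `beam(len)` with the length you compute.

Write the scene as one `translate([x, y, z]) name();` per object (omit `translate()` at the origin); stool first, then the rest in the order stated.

stool();
translate([619, 0, 0]) stool();
translate([0, 0, 416]) beam(968);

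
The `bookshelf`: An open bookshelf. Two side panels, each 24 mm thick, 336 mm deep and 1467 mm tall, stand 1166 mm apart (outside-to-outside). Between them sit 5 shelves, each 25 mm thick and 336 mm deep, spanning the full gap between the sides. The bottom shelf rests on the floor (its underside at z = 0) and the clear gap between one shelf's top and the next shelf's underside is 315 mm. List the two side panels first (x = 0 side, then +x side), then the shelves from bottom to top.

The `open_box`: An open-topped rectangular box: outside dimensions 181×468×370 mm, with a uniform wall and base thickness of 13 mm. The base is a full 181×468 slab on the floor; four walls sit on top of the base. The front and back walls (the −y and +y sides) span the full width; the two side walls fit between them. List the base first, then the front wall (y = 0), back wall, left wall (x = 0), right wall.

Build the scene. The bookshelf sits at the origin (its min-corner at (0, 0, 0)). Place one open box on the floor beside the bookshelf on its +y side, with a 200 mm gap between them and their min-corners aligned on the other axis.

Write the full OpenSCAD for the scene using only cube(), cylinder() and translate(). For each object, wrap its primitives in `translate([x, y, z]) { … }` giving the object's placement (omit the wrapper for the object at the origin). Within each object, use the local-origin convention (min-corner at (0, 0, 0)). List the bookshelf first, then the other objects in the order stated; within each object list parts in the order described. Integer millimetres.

cube([24, 336, 1467]);
translate([1142, 0, 0]) cube([24, 336, 1467]);
translate([24, 0, 0]) cube([1118, 336, 25]);
translate([24, 0, 340]) cube([1118, 336, 25]);
translate([24, 0, 680]) cube([1118, 336, 25]);
translate([24, 0, 1020]) cube([1118, 336, 25]);
translate([24, 0, 1360]) cube([1118, 336, 25]);
translate([0, 536, 0]) {
  cube([181, 468, 13]);
  translate([0, 0, 13]) cube([181, 13, 357]);
  translate([0, 455, 13]) cube([181, 13, 357]);
  translate([0, 13, 13]) cube([13, 442, 357]);
  translate([168, 13, 13]) cube([13, 442, 357]);
}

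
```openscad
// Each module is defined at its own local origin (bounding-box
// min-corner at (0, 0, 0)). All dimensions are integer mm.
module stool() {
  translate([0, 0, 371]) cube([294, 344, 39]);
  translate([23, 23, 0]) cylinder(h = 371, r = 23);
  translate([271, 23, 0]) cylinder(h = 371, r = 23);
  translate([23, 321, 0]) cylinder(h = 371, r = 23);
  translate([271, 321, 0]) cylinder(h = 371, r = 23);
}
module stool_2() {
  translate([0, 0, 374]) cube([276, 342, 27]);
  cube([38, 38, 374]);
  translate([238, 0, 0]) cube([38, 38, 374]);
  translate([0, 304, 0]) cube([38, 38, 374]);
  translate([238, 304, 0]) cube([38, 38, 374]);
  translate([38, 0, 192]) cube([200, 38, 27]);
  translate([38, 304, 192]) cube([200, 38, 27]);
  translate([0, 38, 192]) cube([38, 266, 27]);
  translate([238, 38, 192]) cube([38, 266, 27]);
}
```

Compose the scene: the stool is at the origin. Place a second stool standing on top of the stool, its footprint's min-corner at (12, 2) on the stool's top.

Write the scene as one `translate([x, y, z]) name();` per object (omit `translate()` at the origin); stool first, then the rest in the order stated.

stool();
translate([12, 2, 410]) stool_2();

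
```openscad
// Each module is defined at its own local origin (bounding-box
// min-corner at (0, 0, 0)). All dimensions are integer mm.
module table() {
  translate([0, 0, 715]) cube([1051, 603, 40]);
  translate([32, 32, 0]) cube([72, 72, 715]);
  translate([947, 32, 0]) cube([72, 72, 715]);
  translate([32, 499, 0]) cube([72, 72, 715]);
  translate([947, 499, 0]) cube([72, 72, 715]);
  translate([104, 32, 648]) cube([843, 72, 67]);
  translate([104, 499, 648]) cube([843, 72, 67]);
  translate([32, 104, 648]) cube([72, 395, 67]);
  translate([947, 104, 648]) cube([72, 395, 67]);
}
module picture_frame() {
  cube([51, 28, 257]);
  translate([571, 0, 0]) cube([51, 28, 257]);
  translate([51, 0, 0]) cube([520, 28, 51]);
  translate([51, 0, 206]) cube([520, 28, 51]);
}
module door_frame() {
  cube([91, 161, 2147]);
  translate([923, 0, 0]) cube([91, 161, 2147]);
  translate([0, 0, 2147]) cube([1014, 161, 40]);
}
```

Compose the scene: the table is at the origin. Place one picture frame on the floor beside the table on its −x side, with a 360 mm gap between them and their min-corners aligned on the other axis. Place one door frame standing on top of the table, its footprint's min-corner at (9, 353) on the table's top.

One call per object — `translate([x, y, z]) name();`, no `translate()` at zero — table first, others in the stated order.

table();
translate([-982, 0, 0]) picture_frame();
translate([9, 353, 755]) door_frame();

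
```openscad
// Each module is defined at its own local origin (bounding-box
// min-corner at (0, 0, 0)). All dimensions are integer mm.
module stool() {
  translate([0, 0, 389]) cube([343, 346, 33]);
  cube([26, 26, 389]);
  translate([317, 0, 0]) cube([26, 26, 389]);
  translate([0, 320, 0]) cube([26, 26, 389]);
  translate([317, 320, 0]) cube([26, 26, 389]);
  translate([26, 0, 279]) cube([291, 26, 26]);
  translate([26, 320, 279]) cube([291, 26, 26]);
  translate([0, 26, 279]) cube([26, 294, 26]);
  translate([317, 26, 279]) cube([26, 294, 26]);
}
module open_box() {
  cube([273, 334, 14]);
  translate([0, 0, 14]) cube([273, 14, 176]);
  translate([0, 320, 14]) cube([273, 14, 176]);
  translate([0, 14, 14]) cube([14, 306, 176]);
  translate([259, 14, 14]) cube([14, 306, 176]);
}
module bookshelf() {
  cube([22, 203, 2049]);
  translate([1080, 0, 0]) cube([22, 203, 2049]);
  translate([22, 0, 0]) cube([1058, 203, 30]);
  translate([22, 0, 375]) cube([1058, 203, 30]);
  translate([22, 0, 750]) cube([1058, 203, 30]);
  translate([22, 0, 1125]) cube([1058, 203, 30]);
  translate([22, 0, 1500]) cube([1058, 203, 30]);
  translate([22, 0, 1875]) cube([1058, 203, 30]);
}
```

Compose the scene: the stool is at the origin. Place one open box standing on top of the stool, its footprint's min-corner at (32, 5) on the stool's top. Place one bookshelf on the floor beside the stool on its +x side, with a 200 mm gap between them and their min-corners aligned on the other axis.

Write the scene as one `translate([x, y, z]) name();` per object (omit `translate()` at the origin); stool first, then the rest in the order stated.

stool();
translate([32, 5, 422]) open_box();
translate([543, 0, 0]) bookshelf();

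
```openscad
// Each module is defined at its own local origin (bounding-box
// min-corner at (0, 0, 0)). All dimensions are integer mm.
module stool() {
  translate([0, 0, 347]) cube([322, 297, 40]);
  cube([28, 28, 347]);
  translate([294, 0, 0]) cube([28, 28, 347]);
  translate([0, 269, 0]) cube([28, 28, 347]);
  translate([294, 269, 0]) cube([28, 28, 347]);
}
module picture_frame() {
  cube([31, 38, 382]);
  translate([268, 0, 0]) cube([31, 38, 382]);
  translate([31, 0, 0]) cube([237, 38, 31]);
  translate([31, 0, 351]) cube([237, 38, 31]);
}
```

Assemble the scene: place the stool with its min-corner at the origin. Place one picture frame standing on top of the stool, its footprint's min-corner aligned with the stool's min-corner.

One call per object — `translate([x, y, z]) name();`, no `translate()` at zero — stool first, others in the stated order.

stool();
translate([0, 0, 387]) picture_frame();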